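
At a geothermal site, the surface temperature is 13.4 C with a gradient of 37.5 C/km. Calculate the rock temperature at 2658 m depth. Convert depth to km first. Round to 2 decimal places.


Convert depth to km: 2658 / 1000 = 2.658 km
Temperature increase = gradient * depth_km = 37.5 * 2.658 = 99.68 C
Temperature at depth = T_surface + delta_T = 13.4 + 99.68
T = 113.08 C

113.08


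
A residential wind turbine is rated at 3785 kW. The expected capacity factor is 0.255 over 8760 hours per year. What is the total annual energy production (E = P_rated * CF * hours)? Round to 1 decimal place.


Annual energy = rated_kW * capacity_factor * hours_per_year
Given: P_rated = 3785 kW, CF = 0.255, hours = 8760
E = 3785 * 0.255 * 8760
E = 8454933.0 kWh

8454933.0


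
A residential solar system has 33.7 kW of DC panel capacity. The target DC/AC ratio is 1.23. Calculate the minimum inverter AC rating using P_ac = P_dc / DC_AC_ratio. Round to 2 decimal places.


The inverter AC capacity is determined by the DC/AC ratio.
Given: P_dc = 33.7 kW, DC/AC ratio = 1.23
P_ac = P_dc / ratio = 33.7 / 1.23
P_ac = 27.40 kW

27.40


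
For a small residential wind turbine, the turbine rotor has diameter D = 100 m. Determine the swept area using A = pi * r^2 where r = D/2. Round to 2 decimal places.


Compute the rotor radius:
  r = D / 2 = 100 / 2 = 50.0 m
Calculate swept area:
  A = pi * r^2 = pi * 50.0^2
  A = 7853.98 m^2

7853.98


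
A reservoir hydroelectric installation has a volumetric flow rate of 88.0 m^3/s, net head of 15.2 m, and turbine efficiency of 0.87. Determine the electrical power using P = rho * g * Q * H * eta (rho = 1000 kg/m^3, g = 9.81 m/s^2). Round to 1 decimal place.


Apply the hydropower formula P = rho * g * Q * H * eta
rho * g = 1000 * 9.81 = 9810.0
P = 9810.0 * 88.0 * 15.2 * 0.87
P = 11416014.7 W

11416014.7


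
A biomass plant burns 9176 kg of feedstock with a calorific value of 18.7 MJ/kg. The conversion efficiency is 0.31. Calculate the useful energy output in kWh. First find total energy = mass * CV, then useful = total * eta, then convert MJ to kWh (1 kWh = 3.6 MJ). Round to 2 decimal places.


Total energy = mass * CV = 9176 * 18.7 = 171591.2 MJ
Useful energy = total * eta = 171591.2 * 0.31 = 53193.27 MJ
Convert to kWh: 53193.27 / 3.6
Useful energy = 14775.91 kWh

14775.91


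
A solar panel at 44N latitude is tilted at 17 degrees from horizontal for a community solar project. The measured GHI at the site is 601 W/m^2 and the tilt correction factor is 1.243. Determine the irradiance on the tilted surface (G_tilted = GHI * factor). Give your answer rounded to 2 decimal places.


Identify the given values:
  GHI = 601 W/m^2, tilt correction factor = 1.243
Apply the formula G_tilted = GHI * factor:
  G_tilted = 601 * 1.243
  G_tilted = 747.04 W/m^2

747.04


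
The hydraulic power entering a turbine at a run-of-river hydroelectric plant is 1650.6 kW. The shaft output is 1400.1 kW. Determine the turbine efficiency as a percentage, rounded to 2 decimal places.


Turbine efficiency = (output power / input power) * 100
eta = (1400.1 / 1650.6) * 100
eta = 84.82%

84.82


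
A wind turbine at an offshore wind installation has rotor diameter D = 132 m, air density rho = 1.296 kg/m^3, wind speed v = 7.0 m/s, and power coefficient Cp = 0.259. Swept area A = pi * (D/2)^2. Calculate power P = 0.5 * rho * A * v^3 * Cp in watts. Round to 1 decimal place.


Step 1 -- Compute swept area:
  A = pi * (D/2)^2 = pi * (132/2)^2 = 13684.78 m^2
Step 2 -- Apply wind power equation:
  P = 0.5 * rho * A * v^3 * Cp
  v^3 = 7.0^3 = 343.0
  P = 0.5 * 1.296 * 13684.78 * 343.0 * 0.259
  P = 787783.1 W

787783.1


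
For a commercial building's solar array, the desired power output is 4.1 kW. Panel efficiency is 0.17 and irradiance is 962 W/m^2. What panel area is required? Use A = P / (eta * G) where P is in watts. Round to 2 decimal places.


Convert target power to watts: P = 4.1 * 1000 = 4100.0 W
Compute denominator: eta * G = 0.17 * 962 = 163.54
Required area A = P / (eta * G) = 4100.0 / 163.54
A = 25.07 m^2

25.07


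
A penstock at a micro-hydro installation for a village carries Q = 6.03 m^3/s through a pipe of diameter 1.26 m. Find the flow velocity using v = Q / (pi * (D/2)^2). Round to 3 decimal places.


Compute pipe cross-sectional area:
  A = pi * (D/2)^2 = pi * (1.26/2)^2 = 1.2469 m^2
Calculate velocity:
  v = Q / A = 6.03 / 1.2469
  v = 4.836 m/s

4.836


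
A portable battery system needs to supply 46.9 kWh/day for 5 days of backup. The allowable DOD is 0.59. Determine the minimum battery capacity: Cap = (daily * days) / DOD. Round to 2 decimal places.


Total energy needed = daily * days = 46.9 * 5 = 234.5 kWh
Account for depth of discharge:
  Cap = total_energy / DOD = 234.5 / 0.59
  Cap = 397.46 kWh

397.46


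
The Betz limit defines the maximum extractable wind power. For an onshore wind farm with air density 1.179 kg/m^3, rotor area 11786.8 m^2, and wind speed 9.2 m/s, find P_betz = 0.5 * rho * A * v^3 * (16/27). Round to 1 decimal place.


The Betz coefficient Cp_max = 16/27 = 0.5926
v^3 = 9.2^3 = 778.688
P_betz = 0.5 * rho * A * v^3 * Cp_max
P_betz = 0.5 * 1.179 * 11786.8 * 778.688 * 0.5926
P_betz = 3206265.1 W

3206265.1


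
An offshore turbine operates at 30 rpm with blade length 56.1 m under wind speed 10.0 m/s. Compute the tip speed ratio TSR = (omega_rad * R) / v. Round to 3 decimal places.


Convert rotational speed to rad/s:
  omega = 30 * 2 * pi / 60 = 3.1416 rad/s
Compute tip speed:
  v_tip = omega * R = 3.1416 * 56.1 = 176.243 m/s
Tip speed ratio:
  TSR = v_tip / v_wind = 176.243 / 10.0 = 17.624

17.624


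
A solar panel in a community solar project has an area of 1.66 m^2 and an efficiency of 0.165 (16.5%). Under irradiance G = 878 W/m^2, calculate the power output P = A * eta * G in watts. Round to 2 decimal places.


Use the solar power formula P = A * eta * G.
Given: A = 1.66 m^2, eta = 0.165, G = 878 W/m^2
P = 1.66 * 0.165 * 878
P = 240.48 W

240.48


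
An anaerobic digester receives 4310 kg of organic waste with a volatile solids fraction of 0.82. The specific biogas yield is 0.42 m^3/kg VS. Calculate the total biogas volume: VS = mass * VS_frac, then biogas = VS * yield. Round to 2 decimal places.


Compute volatile solids:
  VS = mass * VS_fraction = 4310 * 0.82 = 3534.2 kg
Calculate biogas volume:
  Biogas = VS * specific_yield = 3534.2 * 0.42
  Biogas = 1484.36 m^3

1484.36


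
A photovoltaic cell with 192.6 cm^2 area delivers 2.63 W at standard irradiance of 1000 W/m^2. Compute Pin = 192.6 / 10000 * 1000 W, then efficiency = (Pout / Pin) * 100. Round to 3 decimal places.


First compute the input power:
  Pin = area_cm2 / 10000 * G = 192.6 / 10000 * 1000 = 19.26 W
Then compute efficiency:
  Efficiency = (Pout / Pin) * 100 = (2.63 / 19.26) * 100
  Efficiency = 13.655%

13.655


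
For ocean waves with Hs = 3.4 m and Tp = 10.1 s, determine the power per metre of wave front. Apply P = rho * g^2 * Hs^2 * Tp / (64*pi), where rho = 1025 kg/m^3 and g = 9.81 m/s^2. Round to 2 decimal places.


Apply wave power formula:
  g^2 = 9.81^2 = 96.2361
  Hs^2 = 3.4^2 = 11.56
  Numerator = rho * g^2 * Hs^2 * Tp = 1025 * 96.2361 * 11.56 * 10.1 = 11517045.64
  Denominator = 64 * pi = 201.0619
  P = 11517045.64 / 201.0619 = 57281.09 W/m

57281.09


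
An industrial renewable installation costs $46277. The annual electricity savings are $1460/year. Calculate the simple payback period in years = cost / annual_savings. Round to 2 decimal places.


Simple payback period = initial cost / annual savings
Payback = 46277 / 1460
Payback = 31.70 years

31.70


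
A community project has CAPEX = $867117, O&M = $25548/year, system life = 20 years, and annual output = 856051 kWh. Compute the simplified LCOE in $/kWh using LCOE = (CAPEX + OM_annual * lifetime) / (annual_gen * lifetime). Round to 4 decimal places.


Total cost = CAPEX + OM * lifetime = 867117 + 25548 * 20 = 867117 + 510960 = 1378077
Total generation = annual * lifetime = 856051 * 20 = 17121020 kWh
LCOE = 1378077 / 17121020
LCOE = 0.0805 $/kWh

0.0805


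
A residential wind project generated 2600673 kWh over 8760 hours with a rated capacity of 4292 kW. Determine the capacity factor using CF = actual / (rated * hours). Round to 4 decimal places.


Capacity factor = actual output / maximum possible output
Maximum possible = rated * hours = 4292 * 8760 = 37597920 kWh
CF = 2600673 / 37597920
CF = 0.0692

0.0692


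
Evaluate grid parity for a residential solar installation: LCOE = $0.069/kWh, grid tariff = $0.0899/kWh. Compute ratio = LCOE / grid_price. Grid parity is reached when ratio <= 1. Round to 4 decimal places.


Compare LCOE to grid price:
  LCOE = $0.069/kWh, Grid price = $0.0899/kWh
  Ratio = LCOE / grid_price = 0.069 / 0.0899 = 0.7675
  Grid parity achieved (ratio <= 1)? yes

0.7675


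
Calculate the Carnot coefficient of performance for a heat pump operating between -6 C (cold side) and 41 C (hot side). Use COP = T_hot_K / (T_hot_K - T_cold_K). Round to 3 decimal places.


Convert to Kelvin:
  T_hot = 41 + 273.15 = 314.15 K
  T_cold = -6 + 273.15 = 267.15 K
Apply Carnot COP formula:
  COP = T_hot_K / (T_hot_K - T_cold_K) = 314.15 / 47.0
  COP = 6.684

6.684


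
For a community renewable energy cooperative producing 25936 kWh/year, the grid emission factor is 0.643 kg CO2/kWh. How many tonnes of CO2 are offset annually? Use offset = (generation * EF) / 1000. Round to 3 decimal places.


CO2 offset in kg = generation * emission_factor
CO2 offset = 25936 * 0.643 = 16676.85 kg
Convert to tonnes:
  CO2 offset = 16676.85 / 1000 = 16.677 tonnes

16.677


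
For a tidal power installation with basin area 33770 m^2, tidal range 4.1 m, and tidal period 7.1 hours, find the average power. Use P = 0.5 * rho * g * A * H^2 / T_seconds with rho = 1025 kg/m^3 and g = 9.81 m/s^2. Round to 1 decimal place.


Convert period to seconds: T = 7.1 * 3600 = 25560.0 s
H^2 = 4.1^2 = 16.81
P = 0.5 * rho * g * A * H^2 / T
P = 0.5 * 1025 * 9.81 * 33770 * 16.81 / 25560.0
P = 111660.8 W

111660.8


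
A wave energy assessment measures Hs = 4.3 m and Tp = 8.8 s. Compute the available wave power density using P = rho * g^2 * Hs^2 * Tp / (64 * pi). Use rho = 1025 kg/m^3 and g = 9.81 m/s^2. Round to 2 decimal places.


Apply wave power formula:
  g^2 = 9.81^2 = 96.2361
  Hs^2 = 4.3^2 = 18.49
  Numerator = rho * g^2 * Hs^2 * Tp = 1025 * 96.2361 * 18.49 * 8.8 = 16050237.51
  Denominator = 64 * pi = 201.0619
  P = 16050237.51 / 201.0619 = 79827.33 W/m

79827.33


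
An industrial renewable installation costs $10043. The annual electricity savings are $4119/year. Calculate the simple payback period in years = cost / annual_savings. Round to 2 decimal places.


Simple payback period = initial cost / annual savings
Payback = 10043 / 4119
Payback = 2.44 years

2.44


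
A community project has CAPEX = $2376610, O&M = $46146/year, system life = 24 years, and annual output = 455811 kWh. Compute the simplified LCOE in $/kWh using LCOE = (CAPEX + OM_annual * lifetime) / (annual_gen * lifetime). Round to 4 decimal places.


Total cost = CAPEX + OM * lifetime = 2376610 + 46146 * 24 = 2376610 + 1107504 = 3484114
Total generation = annual * lifetime = 455811 * 24 = 10939464 kWh
LCOE = 3484114 / 10939464
LCOE = 0.3185 $/kWh

0.3185


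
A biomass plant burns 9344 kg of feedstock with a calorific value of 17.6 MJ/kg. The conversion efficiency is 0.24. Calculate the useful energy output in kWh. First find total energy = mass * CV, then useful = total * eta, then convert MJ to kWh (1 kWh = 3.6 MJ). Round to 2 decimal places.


Total energy = mass * CV = 9344 * 17.6 = 164454.4 MJ
Useful energy = total * eta = 164454.4 * 0.24 = 39469.06 MJ
Convert to kWh: 39469.06 / 3.6
Useful energy = 10963.63 kWh

10963.63


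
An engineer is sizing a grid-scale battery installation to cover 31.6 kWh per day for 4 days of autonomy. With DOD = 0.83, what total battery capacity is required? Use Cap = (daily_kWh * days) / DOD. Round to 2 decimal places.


Total energy needed = daily * days = 31.6 * 4 = 126.4 kWh
Account for depth of discharge:
  Cap = total_energy / DOD = 126.4 / 0.83
  Cap = 152.29 kWh

152.29


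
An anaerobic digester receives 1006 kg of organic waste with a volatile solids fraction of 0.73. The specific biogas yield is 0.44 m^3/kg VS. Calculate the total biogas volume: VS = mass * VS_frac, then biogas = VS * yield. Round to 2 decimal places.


Compute volatile solids:
  VS = mass * VS_fraction = 1006 * 0.73 = 734.38 kg
Calculate biogas volume:
  Biogas = VS * specific_yield = 734.38 * 0.44
  Biogas = 323.13 m^3

323.13


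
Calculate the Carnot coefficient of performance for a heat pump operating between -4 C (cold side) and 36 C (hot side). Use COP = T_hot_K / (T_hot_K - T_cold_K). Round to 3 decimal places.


Convert to Kelvin:
  T_hot = 36 + 273.15 = 309.15 K
  T_cold = -4 + 273.15 = 269.15 K
Apply Carnot COP formula:
  COP = T_hot_K / (T_hot_K - T_cold_K) = 309.15 / 40.0
  COP = 7.729

7.729


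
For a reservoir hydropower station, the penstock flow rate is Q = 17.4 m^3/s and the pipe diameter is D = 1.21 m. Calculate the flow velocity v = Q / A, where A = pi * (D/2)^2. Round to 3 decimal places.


Compute pipe cross-sectional area:
  A = pi * (D/2)^2 = pi * (1.21/2)^2 = 1.1499 m^2
Calculate velocity:
  v = Q / A = 17.4 / 1.1499
  v = 15.132 m/s

15.132


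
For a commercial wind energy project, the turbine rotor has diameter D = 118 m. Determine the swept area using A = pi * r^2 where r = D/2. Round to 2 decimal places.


Compute the rotor radius:
  r = D / 2 = 118 / 2 = 59.0 m
Calculate swept area:
  A = pi * r^2 = pi * 59.0^2
  A = 10935.88 m^2

10935.88


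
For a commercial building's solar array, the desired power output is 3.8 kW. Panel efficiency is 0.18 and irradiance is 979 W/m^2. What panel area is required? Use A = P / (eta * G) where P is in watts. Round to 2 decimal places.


Convert target power to watts: P = 3.8 * 1000 = 3800.0 W
Compute denominator: eta * G = 0.18 * 979 = 176.22
Required area A = P / (eta * G) = 3800.0 / 176.22
A = 21.56 m^2

21.56


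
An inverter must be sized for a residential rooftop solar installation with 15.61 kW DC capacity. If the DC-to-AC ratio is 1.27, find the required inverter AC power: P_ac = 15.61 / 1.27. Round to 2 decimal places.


The inverter AC capacity is determined by the DC/AC ratio.
Given: P_dc = 15.61 kW, DC/AC ratio = 1.27
P_ac = P_dc / ratio = 15.61 / 1.27
P_ac = 12.29 kW

12.29


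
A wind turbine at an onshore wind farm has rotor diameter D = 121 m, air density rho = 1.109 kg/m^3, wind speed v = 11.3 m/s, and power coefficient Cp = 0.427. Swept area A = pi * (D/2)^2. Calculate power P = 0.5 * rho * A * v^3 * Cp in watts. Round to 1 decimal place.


Step 1 -- Compute swept area:
  A = pi * (D/2)^2 = pi * (121/2)^2 = 11499.01 m^2
Step 2 -- Apply wind power equation:
  P = 0.5 * rho * A * v^3 * Cp
  v^3 = 11.3^3 = 1442.897
  P = 0.5 * 1.109 * 11499.01 * 1442.897 * 0.427
  P = 3928487.5 W

3928487.5


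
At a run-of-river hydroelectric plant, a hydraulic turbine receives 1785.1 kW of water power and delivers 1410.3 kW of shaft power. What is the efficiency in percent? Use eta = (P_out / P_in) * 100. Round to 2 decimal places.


Turbine efficiency = (output power / input power) * 100
eta = (1410.3 / 1785.1) * 100
eta = 79.00%

79.00


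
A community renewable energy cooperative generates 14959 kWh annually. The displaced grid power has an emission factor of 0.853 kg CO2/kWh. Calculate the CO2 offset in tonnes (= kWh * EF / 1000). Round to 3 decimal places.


CO2 offset in kg = generation * emission_factor
CO2 offset = 14959 * 0.853 = 12760.03 kg
Convert to tonnes:
  CO2 offset = 12760.03 / 1000 = 12.760 tonnes

12.760


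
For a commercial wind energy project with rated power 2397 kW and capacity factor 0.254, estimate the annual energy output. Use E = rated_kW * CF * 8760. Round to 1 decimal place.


Annual energy = rated_kW * capacity_factor * hours_per_year
Given: P_rated = 2397 kW, CF = 0.254, hours = 8760
E = 2397 * 0.254 * 8760
E = 5333420.9 kWh

5333420.9


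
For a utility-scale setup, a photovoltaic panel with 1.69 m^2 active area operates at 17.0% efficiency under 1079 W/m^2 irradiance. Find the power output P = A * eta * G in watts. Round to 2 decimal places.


Use the solar power formula P = A * eta * G.
Given: A = 1.69 m^2, eta = 0.17, G = 1079 W/m^2
P = 1.69 * 0.17 * 1079
P = 310.00 W

310.00


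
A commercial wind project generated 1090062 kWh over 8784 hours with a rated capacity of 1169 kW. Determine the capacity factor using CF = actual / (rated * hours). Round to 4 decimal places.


Capacity factor = actual output / maximum possible output
Maximum possible = rated * hours = 1169 * 8784 = 10268496 kWh
CF = 1090062 / 10268496
CF = 0.1062

0.1062


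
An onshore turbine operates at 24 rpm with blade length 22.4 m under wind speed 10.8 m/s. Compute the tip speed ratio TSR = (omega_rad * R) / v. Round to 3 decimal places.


Convert rotational speed to rad/s:
  omega = 24 * 2 * pi / 60 = 2.5133 rad/s
Compute tip speed:
  v_tip = omega * R = 2.5133 * 22.4 = 56.297 m/s
Tip speed ratio:
  TSR = v_tip / v_wind = 56.297 / 10.8 = 5.213

5.213


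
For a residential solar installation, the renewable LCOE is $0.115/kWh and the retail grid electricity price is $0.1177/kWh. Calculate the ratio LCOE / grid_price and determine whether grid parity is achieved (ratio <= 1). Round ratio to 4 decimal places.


Compare LCOE to grid price:
  LCOE = $0.115/kWh, Grid price = $0.1177/kWh
  Ratio = LCOE / grid_price = 0.115 / 0.1177 = 0.9771
  Grid parity achieved (ratio <= 1)? yes

0.9771


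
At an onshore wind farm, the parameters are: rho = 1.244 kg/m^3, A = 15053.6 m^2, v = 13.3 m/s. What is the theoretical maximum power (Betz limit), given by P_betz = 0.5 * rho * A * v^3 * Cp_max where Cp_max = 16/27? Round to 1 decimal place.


The Betz coefficient Cp_max = 16/27 = 0.5926
v^3 = 13.3^3 = 2352.637
P_betz = 0.5 * rho * A * v^3 * Cp_max
P_betz = 0.5 * 1.244 * 15053.6 * 2352.637 * 0.5926
P_betz = 13053948.6 W

13053948.6


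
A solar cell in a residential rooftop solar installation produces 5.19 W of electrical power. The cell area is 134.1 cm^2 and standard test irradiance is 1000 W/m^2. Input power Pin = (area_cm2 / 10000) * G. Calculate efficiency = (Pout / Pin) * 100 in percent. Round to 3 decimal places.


First compute the input power:
  Pin = area_cm2 / 10000 * G = 134.1 / 10000 * 1000 = 13.41 W
Then compute efficiency:
  Efficiency = (Pout / Pin) * 100 = (5.19 / 13.41) * 100
  Efficiency = 38.702%

38.702


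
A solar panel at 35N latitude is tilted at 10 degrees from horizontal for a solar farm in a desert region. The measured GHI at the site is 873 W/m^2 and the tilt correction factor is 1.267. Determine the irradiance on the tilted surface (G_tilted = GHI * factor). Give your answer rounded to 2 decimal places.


Identify the given values:
  GHI = 873 W/m^2, tilt correction factor = 1.267
Apply the formula G_tilted = GHI * factor:
  G_tilted = 873 * 1.267
  G_tilted = 1106.09 W/m^2

1106.09


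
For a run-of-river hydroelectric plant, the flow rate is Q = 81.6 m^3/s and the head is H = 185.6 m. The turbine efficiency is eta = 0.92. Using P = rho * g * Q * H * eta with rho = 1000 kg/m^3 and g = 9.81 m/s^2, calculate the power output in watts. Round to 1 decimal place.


Apply the hydropower formula P = rho * g * Q * H * eta
rho * g = 1000 * 9.81 = 9810.0
P = 9810.0 * 81.6 * 185.6 * 0.92
P = 136686293.0 W

136686293.0


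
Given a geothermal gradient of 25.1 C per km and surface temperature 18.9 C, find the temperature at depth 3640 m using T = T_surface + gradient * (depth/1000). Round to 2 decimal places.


Convert depth to km: 3640 / 1000 = 3.64 km
Temperature increase = gradient * depth_km = 25.1 * 3.64 = 91.36 C
Temperature at depth = T_surface + delta_T = 18.9 + 91.36
T = 110.26 C

110.26


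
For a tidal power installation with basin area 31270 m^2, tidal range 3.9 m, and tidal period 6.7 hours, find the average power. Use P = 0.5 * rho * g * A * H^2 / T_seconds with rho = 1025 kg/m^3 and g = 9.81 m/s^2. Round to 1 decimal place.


Convert period to seconds: T = 6.7 * 3600 = 24120.0 s
H^2 = 3.9^2 = 15.21
P = 0.5 * rho * g * A * H^2 / T
P = 0.5 * 1025 * 9.81 * 31270 * 15.21 / 24120.0
P = 99138.6 W

99138.6


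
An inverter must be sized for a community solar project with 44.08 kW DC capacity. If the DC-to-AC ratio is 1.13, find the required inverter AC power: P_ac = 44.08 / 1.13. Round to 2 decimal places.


The inverter AC capacity is determined by the DC/AC ratio.
Given: P_dc = 44.08 kW, DC/AC ratio = 1.13
P_ac = P_dc / ratio = 44.08 / 1.13
P_ac = 39.01 kW

39.01


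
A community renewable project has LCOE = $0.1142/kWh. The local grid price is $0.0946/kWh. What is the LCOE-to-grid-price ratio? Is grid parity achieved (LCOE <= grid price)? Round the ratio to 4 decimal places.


Compare LCOE to grid price:
  LCOE = $0.1142/kWh, Grid price = $0.0946/kWh
  Ratio = LCOE / grid_price = 0.1142 / 0.0946 = 1.2072
  Grid parity achieved (ratio <= 1)? no

1.2072


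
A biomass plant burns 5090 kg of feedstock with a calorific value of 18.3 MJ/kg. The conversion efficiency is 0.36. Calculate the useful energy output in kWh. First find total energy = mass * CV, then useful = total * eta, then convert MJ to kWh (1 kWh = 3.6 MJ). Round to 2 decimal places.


Total energy = mass * CV = 5090 * 18.3 = 93147.0 MJ
Useful energy = total * eta = 93147.0 * 0.36 = 33532.92 MJ
Convert to kWh: 33532.92 / 3.6
Useful energy = 9314.70 kWh

9314.70


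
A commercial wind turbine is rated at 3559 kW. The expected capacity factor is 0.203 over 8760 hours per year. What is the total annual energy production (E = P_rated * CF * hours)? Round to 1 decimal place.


Annual energy = rated_kW * capacity_factor * hours_per_year
Given: P_rated = 3559 kW, CF = 0.203, hours = 8760
E = 3559 * 0.203 * 8760
E = 6328898.5 kWh

6328898.5


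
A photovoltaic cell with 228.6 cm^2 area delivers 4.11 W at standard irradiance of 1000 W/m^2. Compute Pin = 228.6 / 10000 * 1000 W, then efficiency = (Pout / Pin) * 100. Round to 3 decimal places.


First compute the input power:
  Pin = area_cm2 / 10000 * G = 228.6 / 10000 * 1000 = 22.86 W
Then compute efficiency:
  Efficiency = (Pout / Pin) * 100 = (4.11 / 22.86) * 100
  Efficiency = 17.979%

17.979


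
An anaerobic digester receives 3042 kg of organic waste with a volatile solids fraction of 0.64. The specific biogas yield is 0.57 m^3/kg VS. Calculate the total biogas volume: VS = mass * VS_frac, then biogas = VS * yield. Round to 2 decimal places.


Compute volatile solids:
  VS = mass * VS_fraction = 3042 * 0.64 = 1946.88 kg
Calculate biogas volume:
  Biogas = VS * specific_yield = 1946.88 * 0.57
  Biogas = 1109.72 m^3

1109.72


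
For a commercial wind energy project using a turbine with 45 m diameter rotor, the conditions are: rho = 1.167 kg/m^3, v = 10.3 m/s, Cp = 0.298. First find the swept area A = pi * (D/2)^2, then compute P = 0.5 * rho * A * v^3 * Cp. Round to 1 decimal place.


Step 1 -- Compute swept area:
  A = pi * (D/2)^2 = pi * (45/2)^2 = 1590.43 m^2
Step 2 -- Apply wind power equation:
  P = 0.5 * rho * A * v^3 * Cp
  v^3 = 10.3^3 = 1092.727
  P = 0.5 * 1.167 * 1590.43 * 1092.727 * 0.298
  P = 302192.5 W

302192.5


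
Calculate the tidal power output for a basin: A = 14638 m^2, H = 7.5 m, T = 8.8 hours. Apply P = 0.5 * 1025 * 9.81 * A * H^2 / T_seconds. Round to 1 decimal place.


Convert period to seconds: T = 8.8 * 3600 = 31680.0 s
H^2 = 7.5^2 = 56.25
P = 0.5 * rho * g * A * H^2 / T
P = 0.5 * 1025 * 9.81 * 14638 * 56.25 / 31680.0
P = 130671.8 W

130671.8


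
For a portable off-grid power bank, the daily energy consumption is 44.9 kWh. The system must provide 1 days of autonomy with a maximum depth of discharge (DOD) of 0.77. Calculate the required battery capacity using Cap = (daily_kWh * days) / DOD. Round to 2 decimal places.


Total energy needed = daily * days = 44.9 * 1 = 44.9 kWh
Account for depth of discharge:
  Cap = total_energy / DOD = 44.9 / 0.77
  Cap = 58.31 kWh

58.31


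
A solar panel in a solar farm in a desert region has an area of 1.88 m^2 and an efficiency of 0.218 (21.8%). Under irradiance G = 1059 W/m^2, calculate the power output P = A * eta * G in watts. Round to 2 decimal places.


Use the solar power formula P = A * eta * G.
Given: A = 1.88 m^2, eta = 0.218, G = 1059 W/m^2
P = 1.88 * 0.218 * 1059
P = 434.02 W

434.02


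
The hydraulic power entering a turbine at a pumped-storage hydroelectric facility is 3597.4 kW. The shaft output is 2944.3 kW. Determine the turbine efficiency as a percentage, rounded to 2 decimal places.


Turbine efficiency = (output power / input power) * 100
eta = (2944.3 / 3597.4) * 100
eta = 81.85%

81.85


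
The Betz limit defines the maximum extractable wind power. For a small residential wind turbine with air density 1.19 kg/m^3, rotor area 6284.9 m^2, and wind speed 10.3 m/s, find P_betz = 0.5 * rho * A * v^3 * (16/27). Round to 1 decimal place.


The Betz coefficient Cp_max = 16/27 = 0.5926
v^3 = 10.3^3 = 1092.727
P_betz = 0.5 * rho * A * v^3 * Cp_max
P_betz = 0.5 * 1.19 * 6284.9 * 1092.727 * 0.5926
P_betz = 2421493.1 W

2421493.1


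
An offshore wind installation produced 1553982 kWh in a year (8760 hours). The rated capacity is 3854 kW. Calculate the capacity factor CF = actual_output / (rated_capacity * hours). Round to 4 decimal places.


Capacity factor = actual output / maximum possible output
Maximum possible = rated * hours = 3854 * 8760 = 33761040 kWh
CF = 1553982 / 33761040
CF = 0.0460

0.0460


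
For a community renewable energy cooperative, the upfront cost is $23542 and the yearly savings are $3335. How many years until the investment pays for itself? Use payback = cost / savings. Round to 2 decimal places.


Simple payback period = initial cost / annual savings
Payback = 23542 / 3335
Payback = 7.06 years

7.06


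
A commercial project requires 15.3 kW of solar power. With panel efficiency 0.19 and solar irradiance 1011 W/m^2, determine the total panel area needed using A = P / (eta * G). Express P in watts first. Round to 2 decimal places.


Convert target power to watts: P = 15.3 * 1000 = 15300.0 W
Compute denominator: eta * G = 0.19 * 1011 = 192.09
Required area A = P / (eta * G) = 15300.0 / 192.09
A = 79.65 m^2

79.65


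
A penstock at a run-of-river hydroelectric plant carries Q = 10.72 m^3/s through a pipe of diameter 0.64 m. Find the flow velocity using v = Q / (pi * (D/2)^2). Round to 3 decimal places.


Compute pipe cross-sectional area:
  A = pi * (D/2)^2 = pi * (0.64/2)^2 = 0.3217 m^2
Calculate velocity:
  v = Q / A = 10.72 / 0.3217
  v = 33.323 m/s

33.323


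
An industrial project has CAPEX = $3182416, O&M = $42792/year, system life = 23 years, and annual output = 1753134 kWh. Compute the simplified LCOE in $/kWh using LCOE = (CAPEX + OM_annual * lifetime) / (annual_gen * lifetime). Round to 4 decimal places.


Total cost = CAPEX + OM * lifetime = 3182416 + 42792 * 23 = 3182416 + 984216 = 4166632
Total generation = annual * lifetime = 1753134 * 23 = 40322082 kWh
LCOE = 4166632 / 40322082
LCOE = 0.1033 $/kWh

0.1033


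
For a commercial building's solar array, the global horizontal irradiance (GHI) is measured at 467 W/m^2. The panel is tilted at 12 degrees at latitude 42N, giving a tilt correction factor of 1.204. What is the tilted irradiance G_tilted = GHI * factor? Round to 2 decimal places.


Identify the given values:
  GHI = 467 W/m^2, tilt correction factor = 1.204
Apply the formula G_tilted = GHI * factor:
  G_tilted = 467 * 1.204
  G_tilted = 562.27 W/m^2

562.27


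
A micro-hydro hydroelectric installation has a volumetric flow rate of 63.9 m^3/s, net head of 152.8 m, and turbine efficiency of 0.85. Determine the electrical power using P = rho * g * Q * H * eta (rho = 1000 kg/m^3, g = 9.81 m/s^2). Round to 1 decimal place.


Apply the hydropower formula P = rho * g * Q * H * eta
rho * g = 1000 * 9.81 = 9810.0
P = 9810.0 * 63.9 * 152.8 * 0.85
P = 81416446.9 W

81416446.9


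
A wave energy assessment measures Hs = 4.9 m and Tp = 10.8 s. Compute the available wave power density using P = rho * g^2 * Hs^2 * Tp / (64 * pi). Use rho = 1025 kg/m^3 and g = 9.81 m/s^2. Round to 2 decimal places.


Apply wave power formula:
  g^2 = 9.81^2 = 96.2361
  Hs^2 = 4.9^2 = 24.01
  Numerator = rho * g^2 * Hs^2 * Tp = 1025 * 96.2361 * 24.01 * 10.8 = 25578660.38
  Denominator = 64 * pi = 201.0619
  P = 25578660.38 / 201.0619 = 127217.82 W/m

127217.82


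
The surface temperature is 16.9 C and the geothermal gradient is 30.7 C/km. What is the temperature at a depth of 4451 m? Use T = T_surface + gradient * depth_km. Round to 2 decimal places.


Convert depth to km: 4451 / 1000 = 4.451 km
Temperature increase = gradient * depth_km = 30.7 * 4.451 = 136.65 C
Temperature at depth = T_surface + delta_T = 16.9 + 136.65
T = 153.55 C

153.55


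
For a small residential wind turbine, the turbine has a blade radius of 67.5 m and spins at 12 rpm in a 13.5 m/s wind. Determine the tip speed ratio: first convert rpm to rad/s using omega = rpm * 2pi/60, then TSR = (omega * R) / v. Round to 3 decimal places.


Convert rotational speed to rad/s:
  omega = 12 * 2 * pi / 60 = 1.2566 rad/s
Compute tip speed:
  v_tip = omega * R = 1.2566 * 67.5 = 84.823 m/s
Tip speed ratio:
  TSR = v_tip / v_wind = 84.823 / 13.5 = 6.283

6.283


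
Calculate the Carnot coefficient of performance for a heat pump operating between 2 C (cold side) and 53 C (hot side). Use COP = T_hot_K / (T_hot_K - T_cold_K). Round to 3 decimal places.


Convert to Kelvin:
  T_hot = 53 + 273.15 = 326.15 K
  T_cold = 2 + 273.15 = 275.15 K
Apply Carnot COP formula:
  COP = T_hot_K / (T_hot_K - T_cold_K) = 326.15 / 51.0
  COP = 6.395

6.395


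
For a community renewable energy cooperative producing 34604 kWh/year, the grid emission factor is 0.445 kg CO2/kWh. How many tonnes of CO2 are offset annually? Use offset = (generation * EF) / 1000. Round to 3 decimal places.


CO2 offset in kg = generation * emission_factor
CO2 offset = 34604 * 0.445 = 15398.78 kg
Convert to tonnes:
  CO2 offset = 15398.78 / 1000 = 15.399 tonnes

15.399


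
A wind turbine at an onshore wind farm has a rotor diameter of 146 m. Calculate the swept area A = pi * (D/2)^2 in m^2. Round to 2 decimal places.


Compute the rotor radius:
  r = D / 2 = 146 / 2 = 73.0 m
Calculate swept area:
  A = pi * r^2 = pi * 73.0^2
  A = 16741.55 m^2

16741.55


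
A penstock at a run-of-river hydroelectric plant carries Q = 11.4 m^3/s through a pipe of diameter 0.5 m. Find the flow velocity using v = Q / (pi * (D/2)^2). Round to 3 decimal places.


Compute pipe cross-sectional area:
  A = pi * (D/2)^2 = pi * (0.5/2)^2 = 0.1963 m^2
Calculate velocity:
  v = Q / A = 11.4 / 0.1963
  v = 58.060 m/s

58.060


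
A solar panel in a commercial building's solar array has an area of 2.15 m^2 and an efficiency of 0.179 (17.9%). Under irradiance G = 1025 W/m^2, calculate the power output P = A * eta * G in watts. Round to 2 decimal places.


Use the solar power formula P = A * eta * G.
Given: A = 2.15 m^2, eta = 0.179, G = 1025 W/m^2
P = 2.15 * 0.179 * 1025
P = 394.47 W

394.47


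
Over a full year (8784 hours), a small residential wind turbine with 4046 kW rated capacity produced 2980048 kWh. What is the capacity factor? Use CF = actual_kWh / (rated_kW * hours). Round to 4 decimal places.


Capacity factor = actual output / maximum possible output
Maximum possible = rated * hours = 4046 * 8784 = 35540064 kWh
CF = 2980048 / 35540064
CF = 0.0839

0.0839


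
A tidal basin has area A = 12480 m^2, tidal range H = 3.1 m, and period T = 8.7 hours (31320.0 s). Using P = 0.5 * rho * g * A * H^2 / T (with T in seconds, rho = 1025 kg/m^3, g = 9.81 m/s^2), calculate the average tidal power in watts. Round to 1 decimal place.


Convert period to seconds: T = 8.7 * 3600 = 31320.0 s
H^2 = 3.1^2 = 9.61
P = 0.5 * rho * g * A * H^2 / T
P = 0.5 * 1025 * 9.81 * 12480 * 9.61 / 31320.0
P = 19252.1 W

19252.1


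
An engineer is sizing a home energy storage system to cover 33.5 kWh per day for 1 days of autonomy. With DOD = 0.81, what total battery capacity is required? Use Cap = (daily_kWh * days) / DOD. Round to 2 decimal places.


Total energy needed = daily * days = 33.5 * 1 = 33.5 kWh
Account for depth of discharge:
  Cap = total_energy / DOD = 33.5 / 0.81
  Cap = 41.36 kWh

41.36


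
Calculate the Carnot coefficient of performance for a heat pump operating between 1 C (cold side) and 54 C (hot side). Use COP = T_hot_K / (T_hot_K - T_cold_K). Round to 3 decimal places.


Convert to Kelvin:
  T_hot = 54 + 273.15 = 327.15 K
  T_cold = 1 + 273.15 = 274.15 K
Apply Carnot COP formula:
  COP = T_hot_K / (T_hot_K - T_cold_K) = 327.15 / 53.0
  COP = 6.173

6.173


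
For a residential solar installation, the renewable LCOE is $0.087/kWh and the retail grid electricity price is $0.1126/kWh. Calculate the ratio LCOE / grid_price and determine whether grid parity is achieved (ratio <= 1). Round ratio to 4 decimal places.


Compare LCOE to grid price:
  LCOE = $0.087/kWh, Grid price = $0.1126/kWh
  Ratio = LCOE / grid_price = 0.087 / 0.1126 = 0.7726
  Grid parity achieved (ratio <= 1)? yes

0.7726


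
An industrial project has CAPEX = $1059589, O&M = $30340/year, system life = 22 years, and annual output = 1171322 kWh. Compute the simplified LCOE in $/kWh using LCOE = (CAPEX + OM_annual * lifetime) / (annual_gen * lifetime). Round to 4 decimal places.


Total cost = CAPEX + OM * lifetime = 1059589 + 30340 * 22 = 1059589 + 667480 = 1727069
Total generation = annual * lifetime = 1171322 * 22 = 25769084 kWh
LCOE = 1727069 / 25769084
LCOE = 0.0670 $/kWh

0.0670


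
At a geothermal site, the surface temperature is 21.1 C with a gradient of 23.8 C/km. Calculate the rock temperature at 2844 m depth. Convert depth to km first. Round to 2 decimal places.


Convert depth to km: 2844 / 1000 = 2.844 km
Temperature increase = gradient * depth_km = 23.8 * 2.844 = 67.69 C
Temperature at depth = T_surface + delta_T = 21.1 + 67.69
T = 88.79 C

88.79


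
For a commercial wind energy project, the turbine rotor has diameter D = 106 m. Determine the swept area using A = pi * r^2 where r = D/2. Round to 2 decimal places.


Compute the rotor radius:
  r = D / 2 = 106 / 2 = 53.0 m
Calculate swept area:
  A = pi * r^2 = pi * 53.0^2
  A = 8824.73 m^2

8824.73


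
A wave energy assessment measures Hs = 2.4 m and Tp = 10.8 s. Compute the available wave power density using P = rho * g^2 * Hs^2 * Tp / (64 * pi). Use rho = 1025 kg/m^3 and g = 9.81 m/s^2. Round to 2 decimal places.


Apply wave power formula:
  g^2 = 9.81^2 = 96.2361
  Hs^2 = 2.4^2 = 5.76
  Numerator = rho * g^2 * Hs^2 * Tp = 1025 * 96.2361 * 5.76 * 10.8 = 6136321.69
  Denominator = 64 * pi = 201.0619
  P = 6136321.69 / 201.0619 = 30519.56 W/m

30519.56


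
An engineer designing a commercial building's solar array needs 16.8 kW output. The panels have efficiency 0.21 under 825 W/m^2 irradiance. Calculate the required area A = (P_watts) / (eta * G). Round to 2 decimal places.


Convert target power to watts: P = 16.8 * 1000 = 16800.0 W
Compute denominator: eta * G = 0.21 * 825 = 173.25
Required area A = P / (eta * G) = 16800.0 / 173.25
A = 96.97 m^2

96.97


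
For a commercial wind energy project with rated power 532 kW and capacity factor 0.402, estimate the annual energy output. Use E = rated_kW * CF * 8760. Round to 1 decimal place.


Annual energy = rated_kW * capacity_factor * hours_per_year
Given: P_rated = 532 kW, CF = 0.402, hours = 8760
E = 532 * 0.402 * 8760
E = 1873448.6 kWh

1873448.6


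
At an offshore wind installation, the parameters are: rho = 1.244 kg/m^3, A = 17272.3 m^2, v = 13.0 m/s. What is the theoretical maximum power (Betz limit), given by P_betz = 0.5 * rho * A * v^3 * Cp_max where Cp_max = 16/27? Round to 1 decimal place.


The Betz coefficient Cp_max = 16/27 = 0.5926
v^3 = 13.0^3 = 2197.0
P_betz = 0.5 * rho * A * v^3 * Cp_max
P_betz = 0.5 * 1.244 * 17272.3 * 2197.0 * 0.5926
P_betz = 13987072.7 W

13987072.7


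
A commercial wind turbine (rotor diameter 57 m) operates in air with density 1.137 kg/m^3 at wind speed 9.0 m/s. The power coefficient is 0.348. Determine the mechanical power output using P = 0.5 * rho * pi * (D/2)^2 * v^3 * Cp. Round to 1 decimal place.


Step 1 -- Compute swept area:
  A = pi * (D/2)^2 = pi * (57/2)^2 = 2551.76 m^2
Step 2 -- Apply wind power equation:
  P = 0.5 * rho * A * v^3 * Cp
  v^3 = 9.0^3 = 729.0
  P = 0.5 * 1.137 * 2551.76 * 729.0 * 0.348
  P = 368024.6 W

368024.6


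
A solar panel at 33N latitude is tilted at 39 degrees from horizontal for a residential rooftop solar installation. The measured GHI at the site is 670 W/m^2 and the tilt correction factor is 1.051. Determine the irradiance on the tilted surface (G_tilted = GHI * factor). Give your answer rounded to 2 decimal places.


Identify the given values:
  GHI = 670 W/m^2, tilt correction factor = 1.051
Apply the formula G_tilted = GHI * factor:
  G_tilted = 670 * 1.051
  G_tilted = 704.17 W/m^2

704.17


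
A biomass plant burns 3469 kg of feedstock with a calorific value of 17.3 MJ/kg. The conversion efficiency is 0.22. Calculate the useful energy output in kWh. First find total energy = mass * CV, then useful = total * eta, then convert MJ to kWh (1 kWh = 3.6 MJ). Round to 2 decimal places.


Total energy = mass * CV = 3469 * 17.3 = 60013.7 MJ
Useful energy = total * eta = 60013.7 * 0.22 = 13203.01 MJ
Convert to kWh: 13203.01 / 3.6
Useful energy = 3667.50 kWh

3667.50


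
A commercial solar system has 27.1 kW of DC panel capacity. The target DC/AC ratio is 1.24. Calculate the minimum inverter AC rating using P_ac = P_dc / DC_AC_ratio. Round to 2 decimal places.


The inverter AC capacity is determined by the DC/AC ratio.
Given: P_dc = 27.1 kW, DC/AC ratio = 1.24
P_ac = P_dc / ratio = 27.1 / 1.24
P_ac = 21.85 kW

21.85


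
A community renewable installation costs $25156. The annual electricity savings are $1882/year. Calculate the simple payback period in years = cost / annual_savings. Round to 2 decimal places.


Simple payback period = initial cost / annual savings
Payback = 25156 / 1882
Payback = 13.37 years

13.37


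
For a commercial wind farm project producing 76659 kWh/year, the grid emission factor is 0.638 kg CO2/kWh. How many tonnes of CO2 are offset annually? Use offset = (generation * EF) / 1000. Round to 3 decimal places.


CO2 offset in kg = generation * emission_factor
CO2 offset = 76659 * 0.638 = 48908.44 kg
Convert to tonnes:
  CO2 offset = 48908.44 / 1000 = 48.908 tonnes

48.908


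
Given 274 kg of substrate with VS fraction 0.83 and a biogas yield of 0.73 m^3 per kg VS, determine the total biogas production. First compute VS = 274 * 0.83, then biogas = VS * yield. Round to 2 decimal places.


Compute volatile solids:
  VS = mass * VS_fraction = 274 * 0.83 = 227.42 kg
Calculate biogas volume:
  Biogas = VS * specific_yield = 227.42 * 0.73
  Biogas = 166.02 m^3

166.02


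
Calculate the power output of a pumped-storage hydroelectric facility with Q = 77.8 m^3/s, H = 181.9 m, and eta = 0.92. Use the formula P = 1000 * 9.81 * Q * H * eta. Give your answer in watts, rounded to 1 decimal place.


Apply the hydropower formula P = rho * g * Q * H * eta
rho * g = 1000 * 9.81 = 9810.0
P = 9810.0 * 77.8 * 181.9 * 0.92
P = 127723005.9 W

127723005.9


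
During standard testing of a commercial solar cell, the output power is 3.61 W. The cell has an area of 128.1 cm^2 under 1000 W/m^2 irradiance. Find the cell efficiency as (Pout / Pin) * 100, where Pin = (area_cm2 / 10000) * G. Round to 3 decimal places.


First compute the input power:
  Pin = area_cm2 / 10000 * G = 128.1 / 10000 * 1000 = 12.81 W
Then compute efficiency:
  Efficiency = (Pout / Pin) * 100 = (3.61 / 12.81) * 100
  Efficiency = 28.181%

28.181
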